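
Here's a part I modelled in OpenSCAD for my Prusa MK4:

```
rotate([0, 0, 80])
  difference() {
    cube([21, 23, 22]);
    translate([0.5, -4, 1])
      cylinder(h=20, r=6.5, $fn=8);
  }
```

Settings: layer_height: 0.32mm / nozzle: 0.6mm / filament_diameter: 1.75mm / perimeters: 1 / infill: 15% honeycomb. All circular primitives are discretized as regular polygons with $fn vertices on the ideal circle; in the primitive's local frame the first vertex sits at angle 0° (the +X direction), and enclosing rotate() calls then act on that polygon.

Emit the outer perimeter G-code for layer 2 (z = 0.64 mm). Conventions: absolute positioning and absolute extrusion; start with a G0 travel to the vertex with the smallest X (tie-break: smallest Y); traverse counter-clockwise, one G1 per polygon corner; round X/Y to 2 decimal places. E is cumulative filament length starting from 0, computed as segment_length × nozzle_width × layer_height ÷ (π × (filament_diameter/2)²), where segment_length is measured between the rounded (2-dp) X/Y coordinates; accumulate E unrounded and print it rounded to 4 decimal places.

G0 X-22.65 Y3.99 Z0.64
G1 X0.00 Y0.00 E1.8359
G1 X3.65 Y20.68 E3.5121
G1 X-19.00 Y24.67 E5.3480
G1 X-22.65 Y3.99 E7.0243

At z = 0.64 mm: the cube (footprint 21×23) is included at this height; the cylinder at (0.5, -4) does not reach this height (z outside [1, 21]); Subtracting the remaining from the first: none of the subtracted shapes is present at this height, so the 21×23 cube is unchanged — 1 connected region; (rotated 80° about Z; rotation is an isometry so areas/perimeters/island counts are preserved). The outline is a single polygon with 4 vertices. Extrusion per mm of travel: 0.6 × 0.32 / (π × 0.875²) = 0.079824. Accumulating E over each segment gives final E = 7.0243.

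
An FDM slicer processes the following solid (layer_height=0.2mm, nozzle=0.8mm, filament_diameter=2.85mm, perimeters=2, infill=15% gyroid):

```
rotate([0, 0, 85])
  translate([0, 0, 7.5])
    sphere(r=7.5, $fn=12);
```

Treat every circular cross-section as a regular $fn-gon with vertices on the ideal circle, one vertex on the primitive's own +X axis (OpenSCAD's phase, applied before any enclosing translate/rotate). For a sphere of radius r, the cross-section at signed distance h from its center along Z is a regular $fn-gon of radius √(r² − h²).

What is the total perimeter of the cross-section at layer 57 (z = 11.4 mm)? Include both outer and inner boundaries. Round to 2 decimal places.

39.79 mm

At z = 11.4 mm: the r=7.5 sphere contributes a regular 12-gon of circumradius √(7.5²−3.9²) = 6.406 (perimeter = 2·12·6.406·sin(180°/12) = 39.79 mm); (whole slice rotated 85° about Z — lengths, areas and connectivity unchanged). Overall, the cross-section is a single solid region. Total boundary length (outer) = 39.79 mm.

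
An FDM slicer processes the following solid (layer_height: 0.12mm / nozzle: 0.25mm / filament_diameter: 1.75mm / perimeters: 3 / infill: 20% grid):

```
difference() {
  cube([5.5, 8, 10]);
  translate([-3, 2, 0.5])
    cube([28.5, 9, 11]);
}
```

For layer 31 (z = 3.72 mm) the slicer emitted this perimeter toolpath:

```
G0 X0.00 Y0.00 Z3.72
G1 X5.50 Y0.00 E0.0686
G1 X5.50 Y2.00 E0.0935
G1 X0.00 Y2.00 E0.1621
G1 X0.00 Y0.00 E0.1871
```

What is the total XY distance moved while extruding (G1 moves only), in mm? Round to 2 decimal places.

Sum the Euclidean lengths of each G1 segment: total = 15.00 mm.

15.00 mm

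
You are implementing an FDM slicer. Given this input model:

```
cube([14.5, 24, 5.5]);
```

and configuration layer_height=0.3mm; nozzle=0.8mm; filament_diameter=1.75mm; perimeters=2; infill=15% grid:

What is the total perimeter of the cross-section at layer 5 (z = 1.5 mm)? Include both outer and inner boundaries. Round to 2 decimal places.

77.00 mm

At z = 1.5 mm: the cube (footprint 14.5×24) is included at this height (perimeter 77.00 mm). Overall, the cross-section is a single solid region. Total boundary length (outer) = 77.00 mm.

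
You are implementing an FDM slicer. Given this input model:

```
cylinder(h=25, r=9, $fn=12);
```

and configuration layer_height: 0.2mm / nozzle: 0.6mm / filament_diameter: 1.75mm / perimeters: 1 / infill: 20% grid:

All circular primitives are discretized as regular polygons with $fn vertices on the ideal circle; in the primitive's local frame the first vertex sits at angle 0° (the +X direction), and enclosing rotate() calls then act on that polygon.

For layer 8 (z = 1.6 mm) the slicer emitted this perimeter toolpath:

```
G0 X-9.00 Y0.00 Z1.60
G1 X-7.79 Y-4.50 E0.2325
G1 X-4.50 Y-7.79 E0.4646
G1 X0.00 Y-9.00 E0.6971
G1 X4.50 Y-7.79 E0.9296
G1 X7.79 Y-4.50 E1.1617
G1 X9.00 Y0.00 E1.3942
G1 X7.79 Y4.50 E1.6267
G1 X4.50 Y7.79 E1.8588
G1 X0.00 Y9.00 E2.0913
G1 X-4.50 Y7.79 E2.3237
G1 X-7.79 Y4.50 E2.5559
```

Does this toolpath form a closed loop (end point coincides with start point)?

Start point (G0): (-9.00, 0.00). End point (last G1): the path does not return to the start — open.

no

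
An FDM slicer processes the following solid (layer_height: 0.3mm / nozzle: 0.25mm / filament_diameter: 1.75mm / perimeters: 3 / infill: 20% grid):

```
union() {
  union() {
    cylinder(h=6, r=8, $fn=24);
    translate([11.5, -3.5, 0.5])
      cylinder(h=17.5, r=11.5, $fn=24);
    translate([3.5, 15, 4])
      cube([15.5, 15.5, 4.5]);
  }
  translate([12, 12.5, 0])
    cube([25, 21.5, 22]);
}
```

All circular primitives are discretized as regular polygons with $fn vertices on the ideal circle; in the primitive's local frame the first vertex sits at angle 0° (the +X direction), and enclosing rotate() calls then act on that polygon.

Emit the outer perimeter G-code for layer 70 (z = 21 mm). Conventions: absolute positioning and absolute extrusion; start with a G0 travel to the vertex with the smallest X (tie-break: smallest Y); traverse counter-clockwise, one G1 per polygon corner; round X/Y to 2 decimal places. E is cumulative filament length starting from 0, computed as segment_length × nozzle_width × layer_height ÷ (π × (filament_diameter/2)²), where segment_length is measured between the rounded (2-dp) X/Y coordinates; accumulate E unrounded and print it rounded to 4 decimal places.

G0 X12.00 Y12.50 Z21.00
G1 X37.00 Y12.50 E0.7795
G1 X37.00 Y34.00 E1.4499
G1 X12.00 Y34.00 E2.2295
G1 X12.00 Y12.50 E2.8999

At z = 21 mm: the cylinder does not reach this height (z outside [0, 6]); the cylinder at (11.5, -3.5) is not intersected at this z (z outside [0.5, 18]); the cube at (3.5, 15) is absent (z outside [4, 8.5]); Combining (union): nothing is present at this height; the cube at (12, 12.5) is present — its section is the full 25×21.5 rectangle; Combining (union): only the 25×21.5 cube at (12, 12.5) is present, so the union is just that shape — 1 connected region. The outline is a single polygon with 4 vertices. Extrusion per mm of travel: 0.25 × 0.3 / (π × 0.875²) = 0.031181. Accumulating E over each segment gives final E = 2.8999.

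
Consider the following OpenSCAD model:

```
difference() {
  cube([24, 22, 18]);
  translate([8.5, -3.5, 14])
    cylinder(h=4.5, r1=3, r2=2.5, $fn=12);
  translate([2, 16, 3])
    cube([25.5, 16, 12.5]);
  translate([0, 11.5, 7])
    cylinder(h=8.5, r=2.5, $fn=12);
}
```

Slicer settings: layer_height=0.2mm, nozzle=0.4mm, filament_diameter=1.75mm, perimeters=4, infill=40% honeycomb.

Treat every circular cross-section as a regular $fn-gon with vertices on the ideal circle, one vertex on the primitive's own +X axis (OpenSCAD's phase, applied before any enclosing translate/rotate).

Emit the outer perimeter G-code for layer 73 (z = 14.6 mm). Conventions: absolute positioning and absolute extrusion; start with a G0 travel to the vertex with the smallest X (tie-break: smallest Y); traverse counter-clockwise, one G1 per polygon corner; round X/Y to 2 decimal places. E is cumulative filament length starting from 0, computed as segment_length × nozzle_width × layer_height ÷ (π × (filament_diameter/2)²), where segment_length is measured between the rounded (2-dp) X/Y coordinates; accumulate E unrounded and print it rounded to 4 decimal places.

At z = 14.6 mm: the cube (footprint 24×22) is included at this height; the cone at (8.5, -3.5) (r1=3→r2=2.5) has section circumradius 2.933 here — a regular 12-gon; the cube at (2, 16) is present — its section is the full 25.5×16 rectangle; the r=2.5 cylinder at (0, 11.5) contributes a regular 12-gon of circumradius 2.5; Taking the first minus the rest: starting from the 24×22 cube, the cone at (8.5, -3.5) misses the remaining region (no effect); the 25.5×16 cube at (2, 16) partially overlaps it — only the 132.00 mm² overlap (of its 408.00 mm²) is removed, clipping the outline; the r=2.5 cylinder at (0, 11.5) partially overlaps it — only the 9.37 mm² overlap (of its 18.75 mm²) is removed, clipping the outline — 1 connected region. The outline is a single polygon with 13 vertices. Extrusion per mm of travel: 0.4 × 0.2 / (π × 0.875²) = 0.033260. Accumulating E over each segment gives final E = 3.1522.

G0 X0.00 Y0.00 Z14.60
G1 X24.00 Y0.00 E0.7982
G1 X24.00 Y16.00 E1.3304
G1 X2.00 Y16.00 E2.0621
G1 X2.00 Y22.00 E2.2617
G1 X0.00 Y22.00 E2.3282
G1 X0.00 Y14.00 E2.5943
G1 X1.25 Y13.67 E2.6373
G1 X2.17 Y12.75 E2.6806
G1 X2.50 Y11.50 E2.7236
G1 X2.17 Y10.25 E2.7666
G1 X1.25 Y9.33 E2.8098
G1 X0.00 Y9.00 E2.8528
G1 X0.00 Y0.00 E3.1522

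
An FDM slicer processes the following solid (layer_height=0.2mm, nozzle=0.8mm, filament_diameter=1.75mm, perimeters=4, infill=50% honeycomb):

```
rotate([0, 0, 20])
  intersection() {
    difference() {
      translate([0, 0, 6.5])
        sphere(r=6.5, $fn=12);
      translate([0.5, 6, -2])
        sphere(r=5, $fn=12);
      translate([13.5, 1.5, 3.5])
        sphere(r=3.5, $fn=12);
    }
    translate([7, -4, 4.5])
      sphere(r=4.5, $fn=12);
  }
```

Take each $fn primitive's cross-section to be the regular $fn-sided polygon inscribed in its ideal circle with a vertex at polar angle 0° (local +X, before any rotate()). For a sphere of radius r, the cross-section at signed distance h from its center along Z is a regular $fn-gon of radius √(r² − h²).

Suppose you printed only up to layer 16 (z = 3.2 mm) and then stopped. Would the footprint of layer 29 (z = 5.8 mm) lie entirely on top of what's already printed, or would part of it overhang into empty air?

Compare the two slices. At z = 3.2: the r=6.5 sphere contributes a regular 12-gon of circumradius √(6.5²−3.3²) = 5.600 (area = (12/2)·5.600²·sin(360°/12) = 94.08 mm²); the sphere at (0.5, 6) does not reach this height (|z−center|=5.200 > r=5); the r=3.5 sphere at (13.5, 1.5) contributes a regular 12-gon of circumradius √(3.5²−0.3²) = 3.487 (area = (12/2)·3.487²·sin(360°/12) = 36.48 mm²); Taking the first minus the rest: starting from the r=6.5 sphere (94.08 mm²), the r=3.5 sphere at (13.5, 1.5) misses the remaining region (no effect) — area = 94.08 mm²; the r=4.5 sphere at (7, -4) slices to a regular 12-gon of circumradius 4.308 (√(r²−h²) with h=1.3 from center) (area = (12/2)·4.308²·sin(360°/12) = 55.68 mm²); Keeping only the common overlap: the r=4.5 sphere at (7, -4) partially overlaps the result so far; clipping to the common part keeps 5.84 mm² — area = 5.84 mm²; (rotated 20° about Z; rotation is an isometry so areas/perimeters/island counts are preserved). At z = 5.8: the r=6.5 sphere slices to a regular 12-gon of circumradius 6.462 (√(r²−h²) with h=0.7 from center) (area = (12/2)·6.462²·sin(360°/12) = 125.28 mm²); the sphere at (0.5, 6) does not reach this height (|z−center|=7.800 > r=5); the sphere at (13.5, 1.5): section is a regular 12-gon, circumradius = √(r²−h²) = √(3.5²−2.3²) = 2.638 (area = (12/2)·2.638²·sin(360°/12) = 20.88 mm²); After the difference (first − rest): starting from the r=6.5 sphere (125.28 mm²), the r=3.5 sphere at (13.5, 1.5) misses the remaining region (no effect) — area = 125.28 mm²; the sphere at (7, -4): section is a regular 12-gon, circumradius = √(r²−h²) = √(4.5²−1.3²) = 4.308 (area = (12/2)·4.308²·sin(360°/12) = 55.68 mm²); Keeping only the common overlap: the r=4.5 sphere at (7, -4) partially overlaps that combined region; clipping to the common part keeps 11.07 mm² — area = 11.07 mm²; (rotated 20° about Z; rotation is an isometry so areas/perimeters/island counts are preserved). Checking containment: at z = 5.8 the cross-section extends beyond the z = 3.2 cross-section by about 5.23 mm².

part overhangs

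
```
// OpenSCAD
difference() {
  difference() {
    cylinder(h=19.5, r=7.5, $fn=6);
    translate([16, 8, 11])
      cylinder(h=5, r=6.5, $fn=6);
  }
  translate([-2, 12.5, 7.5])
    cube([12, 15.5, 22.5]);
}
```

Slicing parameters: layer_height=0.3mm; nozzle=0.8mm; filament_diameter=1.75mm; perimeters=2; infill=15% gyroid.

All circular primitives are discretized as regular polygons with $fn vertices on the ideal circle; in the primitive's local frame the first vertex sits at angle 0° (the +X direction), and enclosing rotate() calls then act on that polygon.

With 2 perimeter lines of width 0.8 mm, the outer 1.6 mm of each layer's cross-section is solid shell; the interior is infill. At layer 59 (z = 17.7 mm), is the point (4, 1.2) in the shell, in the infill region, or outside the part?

At z = 17.7 mm: the cylinder: section is a regular 6-gon, circumradius r=7.5; the cylinder at (16, 8) is absent (z outside [11, 16]); Taking the first minus the rest: none of the subtracted shapes is present at this height, so the r=7.5 cylinder is unchanged — 1 connected region; the 12×15.5 cube at (-2, 12.5) contributes its full rectangle; Taking the first minus the rest: starting from the result so far, the 12×15.5 cube at (-2, 12.5) misses the remaining region (no effect) — 1 connected region. Overall, the cross-section is a single solid region. The nearest boundary edge runs (3.75, 6.50)→(7.50, 0.00); distance from the point to it = 2.43 mm. The point is inside the cross-section and 2.43 mm from the nearest boundary — more than the 1.6 mm shell width (2 × 0.8), so it's in the infill interior.

infill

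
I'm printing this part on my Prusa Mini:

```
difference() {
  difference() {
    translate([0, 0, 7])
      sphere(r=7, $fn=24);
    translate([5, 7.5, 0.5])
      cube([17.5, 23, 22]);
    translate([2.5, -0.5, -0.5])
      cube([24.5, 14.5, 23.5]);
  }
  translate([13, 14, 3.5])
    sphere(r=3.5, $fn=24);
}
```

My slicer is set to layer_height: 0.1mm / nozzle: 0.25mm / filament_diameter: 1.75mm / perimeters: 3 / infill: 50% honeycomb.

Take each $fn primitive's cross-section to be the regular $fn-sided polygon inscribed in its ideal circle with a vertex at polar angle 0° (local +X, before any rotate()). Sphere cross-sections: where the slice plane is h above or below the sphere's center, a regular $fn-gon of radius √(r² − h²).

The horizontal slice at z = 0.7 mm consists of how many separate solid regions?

1

At z = 0.7 mm: the sphere: section is a regular 24-gon, circumradius = √(r²−h²) = √(7²−6.3²) = 3.051; the cube at (5, 7.5) is present — its section is the full 17.5×23 rectangle; the cube at (2.5, -0.5) (footprint 24.5×14.5) is included at this height; Taking the first minus the rest: starting from the r=7 sphere, the 17.5×23 cube at (5, 7.5) misses the remaining region (no effect); the 24.5×14.5 cube at (2.5, -0.5) partially overlaps it — only the 0.88 mm² overlap (of its 355.25 mm²) is removed, clipping the outline — 1 connected region; the r=3.5 sphere at (13, 14) contributes a regular 24-gon of circumradius √(3.5²−2.8²) = 2.100; Taking the first minus the rest: starting from the result so far, the r=3.5 sphere at (13, 14) misses the remaining region (no effect) — 1 connected region. The result has 1 disconnected region.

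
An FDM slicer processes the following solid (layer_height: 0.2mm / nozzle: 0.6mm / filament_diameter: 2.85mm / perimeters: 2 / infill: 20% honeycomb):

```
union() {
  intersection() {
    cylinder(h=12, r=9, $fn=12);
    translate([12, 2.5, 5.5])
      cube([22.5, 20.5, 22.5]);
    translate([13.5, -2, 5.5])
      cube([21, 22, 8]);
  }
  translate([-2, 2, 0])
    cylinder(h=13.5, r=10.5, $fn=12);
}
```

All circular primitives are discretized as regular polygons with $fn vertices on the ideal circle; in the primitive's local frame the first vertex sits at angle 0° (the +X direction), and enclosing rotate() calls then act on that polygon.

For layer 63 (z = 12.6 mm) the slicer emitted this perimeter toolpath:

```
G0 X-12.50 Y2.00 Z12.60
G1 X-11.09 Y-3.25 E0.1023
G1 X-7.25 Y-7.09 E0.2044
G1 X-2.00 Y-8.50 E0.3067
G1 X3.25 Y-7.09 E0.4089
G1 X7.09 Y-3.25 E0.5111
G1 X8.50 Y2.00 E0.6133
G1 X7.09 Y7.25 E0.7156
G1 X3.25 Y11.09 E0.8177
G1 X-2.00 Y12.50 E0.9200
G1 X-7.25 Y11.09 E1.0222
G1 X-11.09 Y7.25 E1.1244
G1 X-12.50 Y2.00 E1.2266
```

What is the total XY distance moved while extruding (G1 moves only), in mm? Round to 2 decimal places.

65.21 mm

Sum the Euclidean lengths of each G1 segment: total = 65.21 mm.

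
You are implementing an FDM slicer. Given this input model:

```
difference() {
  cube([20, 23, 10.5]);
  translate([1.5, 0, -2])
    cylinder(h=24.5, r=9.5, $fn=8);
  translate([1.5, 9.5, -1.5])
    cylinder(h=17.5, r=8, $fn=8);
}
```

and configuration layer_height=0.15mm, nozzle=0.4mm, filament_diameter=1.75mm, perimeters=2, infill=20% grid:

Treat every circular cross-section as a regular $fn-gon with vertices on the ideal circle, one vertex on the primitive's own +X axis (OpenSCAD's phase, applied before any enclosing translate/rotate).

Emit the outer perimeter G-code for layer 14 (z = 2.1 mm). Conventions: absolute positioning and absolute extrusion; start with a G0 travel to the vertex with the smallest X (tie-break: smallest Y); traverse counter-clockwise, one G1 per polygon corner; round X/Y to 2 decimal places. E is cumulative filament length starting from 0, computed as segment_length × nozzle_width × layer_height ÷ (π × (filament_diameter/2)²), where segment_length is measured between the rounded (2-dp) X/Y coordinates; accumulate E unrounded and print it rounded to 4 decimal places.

At z = 2.1 mm: the 20×23 cube contributes its full rectangle; the r=9.5 cylinder at (1.5, 0) gives a regular 8-gon of circumradius 9.5 (constant along its height); the cylinder at (1.5, 9.5): section is a regular 8-gon, circumradius r=8; Taking the first minus the rest: starting from the 20×23 cube, the r=9.5 cylinder at (1.5, 0) partially overlaps it — only the 77.60 mm² overlap (of its 255.27 mm²) is removed, clipping the outline; the r=8 cylinder at (1.5, 9.5) partially overlaps it — only the 68.58 mm² overlap (of its 181.02 mm²) is removed, clipping the outline — 1 connected region. The outline is a single polygon with 9 vertices. Extrusion per mm of travel: 0.4 × 0.15 / (π × 0.875²) = 0.024945. Accumulating E over each segment gives final E = 2.0524.

G0 X0.00 Y16.88 Z2.10
G1 X1.50 Y17.50 E0.0405
G1 X7.16 Y15.16 E0.1933
G1 X9.50 Y9.50 E0.3460
G1 X8.28 Y6.56 E0.4254
G1 X11.00 Y0.00 E0.6026
G1 X20.00 Y0.00 E0.8271
G1 X20.00 Y23.00 E1.4008
G1 X0.00 Y23.00 E1.8997
G1 X0.00 Y16.88 E2.0524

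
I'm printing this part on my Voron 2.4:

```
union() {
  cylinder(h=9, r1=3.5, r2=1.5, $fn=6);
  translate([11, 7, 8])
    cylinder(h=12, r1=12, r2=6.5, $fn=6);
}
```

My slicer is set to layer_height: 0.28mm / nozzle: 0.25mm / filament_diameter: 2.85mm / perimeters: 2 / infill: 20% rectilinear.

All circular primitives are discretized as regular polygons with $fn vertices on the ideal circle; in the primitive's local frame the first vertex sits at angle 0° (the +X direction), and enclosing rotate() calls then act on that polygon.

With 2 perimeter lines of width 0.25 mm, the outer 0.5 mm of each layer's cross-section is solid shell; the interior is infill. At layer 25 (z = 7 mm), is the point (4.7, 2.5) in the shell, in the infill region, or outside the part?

At z = 7 mm: the cone contributes a regular 6-gon of circumradius 1.944 (interpolated between r1=3.5 and r2=1.5 at t=0.778); the cone at (11, 7) is absent (z outside [8, 20]); Merging all regions: only the cone is present, so the union is just that shape — 1 connected region. Overall, the cross-section is a single solid region. The nearest boundary edge runs (1.94, 0.00)→(0.97, 1.68); distance from the point to it = 3.64 mm. The point is not inside any of the regions above, so it lies outside the cross-section (3.64 mm from the nearest boundary).

outside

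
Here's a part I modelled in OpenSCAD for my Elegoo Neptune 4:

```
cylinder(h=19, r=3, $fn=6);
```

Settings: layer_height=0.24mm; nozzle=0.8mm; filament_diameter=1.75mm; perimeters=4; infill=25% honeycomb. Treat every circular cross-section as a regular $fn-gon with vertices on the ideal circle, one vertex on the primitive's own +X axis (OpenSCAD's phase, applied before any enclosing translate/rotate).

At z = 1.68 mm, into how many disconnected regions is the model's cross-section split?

At z = 1.68 mm: the r=3 cylinder contributes a regular 6-gon of circumradius 3. The result has 1 disconnected region.

1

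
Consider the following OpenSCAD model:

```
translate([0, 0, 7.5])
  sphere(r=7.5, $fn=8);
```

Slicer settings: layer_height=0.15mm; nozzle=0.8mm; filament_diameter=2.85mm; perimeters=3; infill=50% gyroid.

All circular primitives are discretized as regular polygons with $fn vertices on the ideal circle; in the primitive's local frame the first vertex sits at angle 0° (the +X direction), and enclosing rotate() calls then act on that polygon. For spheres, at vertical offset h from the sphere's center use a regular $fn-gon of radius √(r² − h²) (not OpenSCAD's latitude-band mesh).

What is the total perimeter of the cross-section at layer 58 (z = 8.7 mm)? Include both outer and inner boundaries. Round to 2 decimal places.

At z = 8.7 mm: the r=7.5 sphere slices to a regular 8-gon of circumradius 7.403 (√(r²−h²) with h=1.2 from center) (perimeter = 2·8·7.403·sin(180°/8) = 45.33 mm). Overall, the cross-section is a single solid region. Total boundary length (outer) = 45.33 mm.

45.33 mm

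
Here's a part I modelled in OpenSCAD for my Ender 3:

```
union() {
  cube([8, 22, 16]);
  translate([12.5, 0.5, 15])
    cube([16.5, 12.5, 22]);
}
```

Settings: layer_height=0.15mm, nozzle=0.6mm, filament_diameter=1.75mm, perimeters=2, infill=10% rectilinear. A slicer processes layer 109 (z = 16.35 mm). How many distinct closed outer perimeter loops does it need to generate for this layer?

At z = 16.35 mm: the cube is not intersected at this z (z outside [0, 16]); the cube at (12.5, 0.5) (footprint 16.5×12.5) is included at this height; Combining (union): only the 16.5×12.5 cube at (12.5, 0.5) is present, so the union is just that shape — 1 connected region. The result has 1 disconnected region.

1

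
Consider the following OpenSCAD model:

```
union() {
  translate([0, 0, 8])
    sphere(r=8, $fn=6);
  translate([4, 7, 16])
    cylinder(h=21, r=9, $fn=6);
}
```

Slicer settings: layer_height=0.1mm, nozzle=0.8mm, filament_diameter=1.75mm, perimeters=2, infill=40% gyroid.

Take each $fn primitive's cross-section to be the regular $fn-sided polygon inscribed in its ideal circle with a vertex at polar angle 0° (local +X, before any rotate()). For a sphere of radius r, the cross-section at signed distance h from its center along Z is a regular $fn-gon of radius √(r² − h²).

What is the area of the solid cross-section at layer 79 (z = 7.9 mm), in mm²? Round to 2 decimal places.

At z = 7.9 mm: the sphere: section is a regular 6-gon, circumradius = √(r²−h²) = √(8²−0.1²) = 7.999 (area = (6/2)·7.999²·sin(360°/6) = 166.25 mm²); the cylinder at (4, 7) is absent (z outside [16, 37]); Merging all regions: only the r=8 sphere is present, so the union is just that shape — area = 166.25 mm². Overall, the cross-section is a single solid region. Net area = 166.25 mm².

166.25 mm²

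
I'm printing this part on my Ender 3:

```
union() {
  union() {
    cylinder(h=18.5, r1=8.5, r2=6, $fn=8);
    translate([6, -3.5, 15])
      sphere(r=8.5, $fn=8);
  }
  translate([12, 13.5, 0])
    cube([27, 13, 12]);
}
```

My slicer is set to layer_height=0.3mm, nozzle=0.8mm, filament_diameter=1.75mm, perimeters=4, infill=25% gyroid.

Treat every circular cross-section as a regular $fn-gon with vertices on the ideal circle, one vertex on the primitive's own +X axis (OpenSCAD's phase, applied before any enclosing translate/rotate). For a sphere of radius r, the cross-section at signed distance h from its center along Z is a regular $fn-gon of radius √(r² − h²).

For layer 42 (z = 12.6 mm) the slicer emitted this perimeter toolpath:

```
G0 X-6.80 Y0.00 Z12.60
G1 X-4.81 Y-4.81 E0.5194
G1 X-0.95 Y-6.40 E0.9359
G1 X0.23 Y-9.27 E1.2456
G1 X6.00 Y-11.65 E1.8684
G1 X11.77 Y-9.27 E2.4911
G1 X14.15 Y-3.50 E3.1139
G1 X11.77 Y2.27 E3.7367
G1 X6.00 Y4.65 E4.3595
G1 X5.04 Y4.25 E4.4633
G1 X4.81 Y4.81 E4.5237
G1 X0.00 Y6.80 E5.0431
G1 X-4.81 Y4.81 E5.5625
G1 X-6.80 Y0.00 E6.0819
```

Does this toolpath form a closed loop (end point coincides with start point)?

yes

Start point (G0): (-6.80, 0.00). End point (last G1): the path returns to the start — closed.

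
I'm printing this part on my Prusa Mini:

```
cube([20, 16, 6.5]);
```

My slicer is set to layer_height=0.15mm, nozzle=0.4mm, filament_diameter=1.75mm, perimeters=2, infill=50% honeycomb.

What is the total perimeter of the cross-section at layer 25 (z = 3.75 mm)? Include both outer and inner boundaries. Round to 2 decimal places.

72.00 mm

At z = 3.75 mm: the cube is present — its section is the full 20×16 rectangle (perimeter 72.00 mm). Overall, the cross-section is a single solid region. Total boundary length (outer) = 72.00 mm.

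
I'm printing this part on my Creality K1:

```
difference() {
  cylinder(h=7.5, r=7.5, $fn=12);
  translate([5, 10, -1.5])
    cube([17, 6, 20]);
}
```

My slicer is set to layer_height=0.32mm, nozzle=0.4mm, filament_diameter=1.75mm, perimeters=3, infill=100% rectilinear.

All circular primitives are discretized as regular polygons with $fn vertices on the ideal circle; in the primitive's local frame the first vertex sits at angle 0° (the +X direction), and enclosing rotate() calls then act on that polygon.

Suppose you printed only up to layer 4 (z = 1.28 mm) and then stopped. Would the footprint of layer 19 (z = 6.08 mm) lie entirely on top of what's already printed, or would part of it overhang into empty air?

entirely on top

Compare the two slices. At z = 1.28: the cylinder: section is a regular 12-gon, circumradius r=7.5 (area = (12/2)·7.500²·sin(360°/12) = 168.75 mm²); the 17×6 cube at (5, 10) contributes its full rectangle (area 102.00 mm²); After the difference (first − rest): starting from the r=7.5 cylinder (168.75 mm²), the 17×6 cube at (5, 10) misses the remaining region (no effect) — area = 168.75 mm². At z = 6.08: the r=7.5 cylinder gives a regular 12-gon of circumradius 7.5 (constant along its height) (area = (12/2)·7.500²·sin(360°/12) = 168.75 mm²); the cube at (5, 10) is present — its section is the full 17×6 rectangle (area 102.00 mm²); After the difference (first − rest): starting from the r=7.5 cylinder (168.75 mm²), the 17×6 cube at (5, 10) misses the remaining region (no effect) — area = 168.75 mm². Checking containment: the cross-section at z = 6.08 is a subset of the cross-section at z = 1.28.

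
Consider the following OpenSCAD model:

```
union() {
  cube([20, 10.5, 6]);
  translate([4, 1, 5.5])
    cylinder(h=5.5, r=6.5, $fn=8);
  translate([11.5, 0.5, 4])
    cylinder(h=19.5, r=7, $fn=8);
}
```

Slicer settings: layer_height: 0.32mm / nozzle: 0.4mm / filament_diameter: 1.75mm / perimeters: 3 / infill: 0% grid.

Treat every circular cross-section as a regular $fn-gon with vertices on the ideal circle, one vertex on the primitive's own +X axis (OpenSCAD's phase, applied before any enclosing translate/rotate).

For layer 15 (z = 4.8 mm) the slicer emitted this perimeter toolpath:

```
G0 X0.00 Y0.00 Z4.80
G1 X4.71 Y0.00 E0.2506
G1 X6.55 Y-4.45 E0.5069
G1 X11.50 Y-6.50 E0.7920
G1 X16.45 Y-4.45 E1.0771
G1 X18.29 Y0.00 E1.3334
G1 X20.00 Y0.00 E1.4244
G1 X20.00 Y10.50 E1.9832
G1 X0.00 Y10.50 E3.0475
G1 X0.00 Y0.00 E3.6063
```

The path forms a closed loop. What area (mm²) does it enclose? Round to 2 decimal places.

272.39 mm²

Apply the shoelace formula to the sequence of (X, Y) vertices; enclosed area = 272.39 mm².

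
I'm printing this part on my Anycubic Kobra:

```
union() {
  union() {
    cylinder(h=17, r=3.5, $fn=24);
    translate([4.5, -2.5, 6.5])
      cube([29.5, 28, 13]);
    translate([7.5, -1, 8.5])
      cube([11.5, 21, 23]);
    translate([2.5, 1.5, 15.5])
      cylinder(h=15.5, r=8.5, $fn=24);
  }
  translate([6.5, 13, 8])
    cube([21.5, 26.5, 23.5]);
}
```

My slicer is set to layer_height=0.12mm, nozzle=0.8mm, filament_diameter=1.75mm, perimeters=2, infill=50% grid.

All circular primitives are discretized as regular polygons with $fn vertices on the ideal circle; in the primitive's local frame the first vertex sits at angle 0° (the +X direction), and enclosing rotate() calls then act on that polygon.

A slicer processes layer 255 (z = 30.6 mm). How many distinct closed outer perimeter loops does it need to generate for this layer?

1

At z = 30.6 mm: the cylinder does not reach this height (z outside [0, 17]); the cube at (4.5, -2.5) is absent (z outside [6.5, 19.5]); the cube at (7.5, -1) is present — its section is the full 11.5×21 rectangle; the r=8.5 cylinder at (2.5, 1.5) contributes a regular 24-gon of circumradius 8.5; Combining (union): the regions partially overlap (shared area 24.78 mm²), so overlapping operands fuse into one piece — 1 connected region; the 21.5×26.5 cube at (6.5, 13) contributes its full rectangle; Taking the union: the regions partially overlap (shared area 80.50 mm²), so overlapping operands fuse into one piece — 1 connected region. The result has 1 disconnected region.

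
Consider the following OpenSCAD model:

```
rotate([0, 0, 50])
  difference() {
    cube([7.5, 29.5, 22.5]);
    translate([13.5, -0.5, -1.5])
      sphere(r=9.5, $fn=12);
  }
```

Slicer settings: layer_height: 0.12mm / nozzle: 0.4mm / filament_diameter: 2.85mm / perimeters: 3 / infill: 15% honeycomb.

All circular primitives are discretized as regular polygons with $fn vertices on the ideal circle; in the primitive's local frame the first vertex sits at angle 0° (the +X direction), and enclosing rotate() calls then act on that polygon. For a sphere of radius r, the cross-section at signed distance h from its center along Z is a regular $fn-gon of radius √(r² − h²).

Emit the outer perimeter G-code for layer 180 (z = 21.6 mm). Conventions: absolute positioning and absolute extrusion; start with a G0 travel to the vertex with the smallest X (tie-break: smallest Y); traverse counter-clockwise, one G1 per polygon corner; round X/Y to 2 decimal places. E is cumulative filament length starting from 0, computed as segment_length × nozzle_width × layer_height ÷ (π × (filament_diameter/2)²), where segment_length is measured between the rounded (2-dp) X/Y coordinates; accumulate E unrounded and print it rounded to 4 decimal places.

G0 X-22.60 Y18.96 Z21.60
G1 X0.00 Y0.00 E0.2220
G1 X4.82 Y5.75 E0.2784
G1 X-17.78 Y24.71 E0.5004
G1 X-22.60 Y18.96 E0.5568

At z = 21.6 mm: the cube is present — its section is the full 7.5×29.5 rectangle; the sphere at (13.5, -0.5) does not reach this height (|z−center|=23.100 > r=9.5); Taking the first minus the rest: none of the subtracted shapes is present at this height, so the 7.5×29.5 cube is unchanged — 1 connected region; (rotated 50° about Z; rotation is an isometry so areas/perimeters/island counts are preserved). The outline is a single polygon with 4 vertices. Extrusion per mm of travel: 0.4 × 0.12 / (π × 1.425²) = 0.007524. Accumulating E over each segment gives final E = 0.5568.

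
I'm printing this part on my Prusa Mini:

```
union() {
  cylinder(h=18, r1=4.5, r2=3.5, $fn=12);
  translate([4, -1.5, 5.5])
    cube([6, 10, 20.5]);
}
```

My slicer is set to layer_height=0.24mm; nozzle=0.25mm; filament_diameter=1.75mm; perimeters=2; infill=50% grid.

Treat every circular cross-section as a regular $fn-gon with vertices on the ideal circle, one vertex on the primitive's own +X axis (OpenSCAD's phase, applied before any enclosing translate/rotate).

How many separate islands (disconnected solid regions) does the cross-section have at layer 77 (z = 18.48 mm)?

1

At z = 18.48 mm: the cone is absent (z outside [0, 18]); the cube at (4, -1.5) is present — its section is the full 6×10 rectangle; Combining (union): only the 6×10 cube at (4, -1.5) is present, so the union is just that shape — 1 connected region. Overall, the cross-section is a single solid region. Island count = 1.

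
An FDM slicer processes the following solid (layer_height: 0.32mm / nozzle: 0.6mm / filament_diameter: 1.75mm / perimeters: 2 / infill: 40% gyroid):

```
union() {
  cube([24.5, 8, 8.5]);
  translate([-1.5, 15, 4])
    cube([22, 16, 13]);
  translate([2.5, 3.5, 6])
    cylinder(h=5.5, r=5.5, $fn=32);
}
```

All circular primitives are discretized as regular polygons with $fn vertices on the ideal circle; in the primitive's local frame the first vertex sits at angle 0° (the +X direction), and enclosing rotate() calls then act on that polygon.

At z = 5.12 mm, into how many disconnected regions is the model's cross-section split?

2

At z = 5.12 mm: the cube is present — its section is the full 24.5×8 rectangle; the cube at (-1.5, 15) is present — its section is the full 22×16 rectangle; the cylinder at (2.5, 3.5) is not intersected at this z (z outside [6, 11.5]); Combining (union): the 2 present regions are separate (no shared area or edge), so areas and boundary lengths simply add and each stays a separate island — 2 connected regions. The result has 2 disconnected regions.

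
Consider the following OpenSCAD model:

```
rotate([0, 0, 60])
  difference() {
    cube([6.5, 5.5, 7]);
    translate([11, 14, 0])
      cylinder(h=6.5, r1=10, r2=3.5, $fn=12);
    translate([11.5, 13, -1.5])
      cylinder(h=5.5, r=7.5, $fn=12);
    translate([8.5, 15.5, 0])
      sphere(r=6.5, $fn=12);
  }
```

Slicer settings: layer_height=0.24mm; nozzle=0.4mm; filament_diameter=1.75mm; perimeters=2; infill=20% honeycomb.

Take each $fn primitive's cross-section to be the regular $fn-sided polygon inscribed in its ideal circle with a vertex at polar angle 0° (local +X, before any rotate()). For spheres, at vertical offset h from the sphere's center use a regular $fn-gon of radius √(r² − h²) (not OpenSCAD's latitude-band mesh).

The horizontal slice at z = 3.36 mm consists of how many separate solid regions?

1

At z = 3.36 mm: the cube (footprint 6.5×5.5) is included at this height; the cone at (11, 14): at t=0.517 of its height the radius interpolates to r₁+(r₂−r₁)t = 6.640, giving a regular 12-gon of that circumradius; the r=7.5 cylinder at (11.5, 13) gives a regular 12-gon of circumradius 7.5 (constant along its height); the r=6.5 sphere at (8.5, 15.5) contributes a regular 12-gon of circumradius √(6.5²−3.36²) = 5.564; After the difference (first − rest): starting from the 6.5×5.5 cube, the cone at (11, 14) misses the remaining region (no effect); the r=7.5 cylinder at (11.5, 13) misses the remaining region (no effect); the r=6.5 sphere at (8.5, 15.5) misses the remaining region (no effect) — 1 connected region; (whole slice rotated 60° about Z — lengths, areas and connectivity unchanged). The result has 1 disconnected region.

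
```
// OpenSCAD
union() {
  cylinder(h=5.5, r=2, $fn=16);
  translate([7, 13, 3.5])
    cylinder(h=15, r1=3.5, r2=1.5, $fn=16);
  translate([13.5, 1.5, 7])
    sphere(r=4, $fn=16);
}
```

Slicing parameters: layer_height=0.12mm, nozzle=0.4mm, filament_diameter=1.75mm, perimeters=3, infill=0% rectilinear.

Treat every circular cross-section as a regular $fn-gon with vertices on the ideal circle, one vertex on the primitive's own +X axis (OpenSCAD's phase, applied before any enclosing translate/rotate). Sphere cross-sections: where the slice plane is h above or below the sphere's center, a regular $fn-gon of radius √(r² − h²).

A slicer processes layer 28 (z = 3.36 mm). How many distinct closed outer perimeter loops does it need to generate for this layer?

2

At z = 3.36 mm: the cylinder: section is a regular 16-gon, circumradius r=2; the cone at (7, 13) is not intersected at this z (z outside [3.5, 18.5]); the r=4 sphere at (13.5, 1.5) contributes a regular 16-gon of circumradius √(4²−3.64²) = 1.658; Taking the union: the 2 present regions are separate (no shared area or edge), so areas and boundary lengths simply add and each stays a separate island — 2 connected regions. The result has 2 disconnected regions.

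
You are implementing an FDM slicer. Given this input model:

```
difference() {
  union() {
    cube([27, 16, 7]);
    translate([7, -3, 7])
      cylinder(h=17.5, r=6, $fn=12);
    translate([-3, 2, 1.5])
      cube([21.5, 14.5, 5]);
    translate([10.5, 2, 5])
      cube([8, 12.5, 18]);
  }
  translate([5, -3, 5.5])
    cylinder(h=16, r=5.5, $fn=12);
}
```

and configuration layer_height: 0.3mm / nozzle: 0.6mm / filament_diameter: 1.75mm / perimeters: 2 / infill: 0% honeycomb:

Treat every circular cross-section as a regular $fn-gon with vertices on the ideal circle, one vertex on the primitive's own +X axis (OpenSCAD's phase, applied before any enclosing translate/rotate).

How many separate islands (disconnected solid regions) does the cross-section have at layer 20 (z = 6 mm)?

At z = 6 mm: the cube is present — its section is the full 27×16 rectangle; the cylinder at (7, -3) does not reach this height (z outside [7, 24.5]); the 21.5×14.5 cube at (-3, 2) contributes its full rectangle; the 8×12.5 cube at (10.5, 2) contributes its full rectangle; Merging all regions: the regions partially overlap (shared area 359.00 mm²), so overlapping operands fuse into one piece — 1 connected region; the cylinder at (5, -3): section is a regular 12-gon, circumradius r=5.5; Taking the first minus the rest: starting from that combined region, the r=5.5 cylinder at (5, -3) partially overlaps it — only the 14.83 mm² overlap (of its 90.75 mm²) is removed, clipping the outline — 1 connected region. Overall, the cross-section is a single solid region. Island count = 1.

1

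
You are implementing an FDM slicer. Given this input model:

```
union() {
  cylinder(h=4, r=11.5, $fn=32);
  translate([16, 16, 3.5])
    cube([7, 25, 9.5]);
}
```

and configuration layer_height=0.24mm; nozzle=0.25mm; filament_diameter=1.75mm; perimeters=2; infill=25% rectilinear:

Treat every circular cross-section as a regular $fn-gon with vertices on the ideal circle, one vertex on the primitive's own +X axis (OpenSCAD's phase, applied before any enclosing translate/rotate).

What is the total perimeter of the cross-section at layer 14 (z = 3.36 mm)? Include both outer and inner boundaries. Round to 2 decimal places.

At z = 3.36 mm: the r=11.5 cylinder gives a regular 32-gon of circumradius 11.5 (constant along its height) (perimeter = 2·32·11.500·sin(180°/32) = 72.14 mm); the cube at (16, 16) does not reach this height (z outside [3.5, 13]); Taking the union: only the r=11.5 cylinder is present, so the union is just that shape — boundary = 72.14 mm. Overall, the cross-section is a single solid region. Total boundary length (outer) = 72.14 mm.

72.14 mm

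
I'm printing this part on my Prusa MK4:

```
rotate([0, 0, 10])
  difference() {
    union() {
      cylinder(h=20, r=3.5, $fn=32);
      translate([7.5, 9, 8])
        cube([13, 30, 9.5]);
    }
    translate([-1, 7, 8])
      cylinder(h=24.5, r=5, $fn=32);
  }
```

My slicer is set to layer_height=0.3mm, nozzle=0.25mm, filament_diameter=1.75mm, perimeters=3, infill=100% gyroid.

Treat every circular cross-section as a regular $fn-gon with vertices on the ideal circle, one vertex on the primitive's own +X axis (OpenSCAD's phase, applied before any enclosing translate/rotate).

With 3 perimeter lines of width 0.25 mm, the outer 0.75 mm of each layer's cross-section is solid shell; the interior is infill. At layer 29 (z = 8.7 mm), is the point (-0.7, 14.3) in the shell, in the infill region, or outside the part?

outside

At z = 8.7 mm: the cylinder: section is a regular 32-gon, circumradius r=3.5; the cube at (7.5, 9) (footprint 13×30) is included at this height; Merging all regions: the 2 present regions are separate (no shared area or edge), so areas and boundary lengths simply add and each stays a separate island — 2 connected regions; the r=5 cylinder at (-1, 7) gives a regular 32-gon of circumradius 5 (constant along its height); Taking the first minus the rest: starting from that combined region, the r=5 cylinder at (-1, 7) partially overlaps it — only the 4.35 mm² overlap (of its 78.04 mm²) is removed, clipping the outline — 2 connected regions; (rotated 10° about Z; rotation is an isometry so areas/perimeters/island counts are preserved). Overall, the cross-section has 2 separate islands. Undo the 10° rotation: the query point maps to (1.794, 14.204) in the un-rotated model frame. The nearest boundary edge runs (7.50, 9.00)→(7.50, 39.00); distance from the point to it = 5.71 mm. The point is not inside any of the regions above, so it lies outside the cross-section (5.71 mm from the nearest boundary).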